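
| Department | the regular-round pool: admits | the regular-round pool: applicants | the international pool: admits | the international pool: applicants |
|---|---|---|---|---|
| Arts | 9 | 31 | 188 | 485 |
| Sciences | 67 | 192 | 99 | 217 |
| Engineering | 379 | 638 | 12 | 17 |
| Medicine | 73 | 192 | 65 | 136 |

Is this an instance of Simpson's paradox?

Arts: the regular-round pool 9/31 = 29.0%, the international pool 188/485 = 38.8% → the international pool
Sciences: the regular-round pool 67/192 = 34.9%, the international pool 99/217 = 45.6% → the international pool
Engineering: the regular-round pool 379/638 = 59.4%, the international pool 12/17 = 70.6% → the international pool
Medicine: the regular-round pool 73/192 = 38.0%, the international pool 65/136 = 47.8% → the international pool
Overall: the regular-round pool 528/1053 = 50.1%, the international pool 364/855 = 42.6% → the regular-round pool
The international pool wins each department group but the regular-round pool wins overall — the comparison reverses. The international pool's applicants skew toward Arts, which has a lower base rate.

Yes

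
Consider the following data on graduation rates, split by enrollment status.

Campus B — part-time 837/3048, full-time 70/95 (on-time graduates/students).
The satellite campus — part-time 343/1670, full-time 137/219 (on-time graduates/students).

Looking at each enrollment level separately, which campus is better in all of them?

Part-time: Campus B 837/3048 = 27.5%, the satellite campus 343/1670 = 20.5% → Campus B
Full-time: Campus B 70/95 = 73.7%, the satellite campus 137/219 = 62.6% → Campus B
Campus B has the higher rate in both groups.

Campus B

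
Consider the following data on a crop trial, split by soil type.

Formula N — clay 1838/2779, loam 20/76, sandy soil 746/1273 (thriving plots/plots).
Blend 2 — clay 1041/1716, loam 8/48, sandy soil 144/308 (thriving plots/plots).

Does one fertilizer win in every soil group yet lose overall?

No

Clay: Formula N 1838/2779 = 66.1%, Blend 2 1041/1716 = 60.7% → Formula N
Loam: Formula N 20/76 = 26.3%, Blend 2 8/48 = 16.7% → Formula N
Sandy soil: Formula N 746/1273 = 58.6%, Blend 2 144/308 = 46.8% → Formula N
Overall: Formula N 2604/4128 = 63.1%, Blend 2 1193/2072 = 57.6% → Formula N
Formula N wins overall and in every soil group — no reversal.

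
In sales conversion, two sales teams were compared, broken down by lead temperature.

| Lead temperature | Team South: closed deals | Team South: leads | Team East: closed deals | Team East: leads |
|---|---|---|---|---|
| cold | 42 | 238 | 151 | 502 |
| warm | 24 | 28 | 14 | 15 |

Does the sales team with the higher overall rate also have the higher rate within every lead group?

Cold: Team South 42/238 = 17.6%, Team East 151/502 = 30.1% → Team East
Warm: Team South 24/28 = 85.7%, Team East 14/15 = 93.3% → Team East
Overall: Team South 66/266 = 24.8%, Team East 165/517 = 31.9% → Team East
Team East wins overall and in every lead group — no reversal.

Yes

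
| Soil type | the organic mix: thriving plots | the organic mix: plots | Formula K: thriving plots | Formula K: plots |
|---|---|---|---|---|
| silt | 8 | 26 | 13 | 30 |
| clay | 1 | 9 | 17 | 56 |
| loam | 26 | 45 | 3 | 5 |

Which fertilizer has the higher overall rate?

Silt: the organic mix 8/26 = 30.8%, Formula K 13/30 = 43.3% → Formula K
Clay: the organic mix 1/9 = 11.1%, Formula K 17/56 = 30.4% → Formula K
Loam: the organic mix 26/45 = 57.8%, Formula K 3/5 = 60.0% → Formula K
Overall: the organic mix 35/80 = 43.8%, Formula K 33/91 = 36.3% → the organic mix
(Formula K wins every soil group but the organic mix wins overall — Formula K's plots skew toward the low-rate clay group.)

the organic mix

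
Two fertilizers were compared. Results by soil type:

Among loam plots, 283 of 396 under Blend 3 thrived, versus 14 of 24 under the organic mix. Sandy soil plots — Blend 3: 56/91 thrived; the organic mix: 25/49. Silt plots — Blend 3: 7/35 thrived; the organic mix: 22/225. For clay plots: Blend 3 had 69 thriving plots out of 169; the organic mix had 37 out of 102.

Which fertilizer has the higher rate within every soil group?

Blend 3

Loam: Blend 3 283/396 = 71.5%, the organic mix 14/24 = 58.3% → Blend 3
Sandy soil: Blend 3 56/91 = 61.5%, the organic mix 25/49 = 51.0% → Blend 3
Silt: Blend 3 7/35 = 20.0%, the organic mix 22/225 = 9.8% → Blend 3
Clay: Blend 3 69/169 = 40.8%, the organic mix 37/102 = 36.3% → Blend 3
Blend 3 has the higher rate in all 4 groups.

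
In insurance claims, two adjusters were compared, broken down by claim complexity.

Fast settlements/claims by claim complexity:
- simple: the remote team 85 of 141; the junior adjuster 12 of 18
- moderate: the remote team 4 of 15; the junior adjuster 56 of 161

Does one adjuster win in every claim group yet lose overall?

Simple: the remote team 85/141 = 60.3%, the junior adjuster 12/18 = 66.7% → the junior adjuster
Moderate: the remote team 4/15 = 26.7%, the junior adjuster 56/161 = 34.8% → the junior adjuster
Overall: the remote team 89/156 = 57.1%, the junior adjuster 68/179 = 38.0% → the remote team
The junior adjuster wins each claim group but the remote team wins overall — the comparison reverses. The junior adjuster's claims skew toward moderate, which has a lower base rate.

Yes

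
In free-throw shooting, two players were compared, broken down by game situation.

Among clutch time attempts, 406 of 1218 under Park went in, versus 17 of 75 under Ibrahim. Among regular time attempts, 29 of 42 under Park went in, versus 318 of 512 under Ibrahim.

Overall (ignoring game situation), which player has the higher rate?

Ibrahim

Clutch time: Park 406/1218 = 33.3%, Ibrahim 17/75 = 22.7% → Park
Regular time: Park 29/42 = 69.0%, Ibrahim 318/512 = 62.1% → Park
Overall: Park 435/1260 = 34.5%, Ibrahim 335/587 = 57.1% → Ibrahim
(Park wins every game group but Ibrahim wins overall — Park's attempts skew toward the low-rate clutch time group.)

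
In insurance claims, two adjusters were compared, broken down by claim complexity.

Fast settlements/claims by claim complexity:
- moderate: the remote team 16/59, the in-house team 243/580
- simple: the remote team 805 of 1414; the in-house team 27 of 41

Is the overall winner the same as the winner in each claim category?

No

Moderate: the remote team 16/59 = 27.1%, the in-house team 243/580 = 41.9% → the in-house team
Simple: the remote team 805/1414 = 56.9%, the in-house team 27/41 = 65.9% → the in-house team
Overall: the remote team 821/1473 = 55.7%, the in-house team 270/621 = 43.5% → the remote team
The in-house team wins each claim group but the remote team wins overall — the comparison reverses. The in-house team's claims skew toward moderate, which has a lower base rate.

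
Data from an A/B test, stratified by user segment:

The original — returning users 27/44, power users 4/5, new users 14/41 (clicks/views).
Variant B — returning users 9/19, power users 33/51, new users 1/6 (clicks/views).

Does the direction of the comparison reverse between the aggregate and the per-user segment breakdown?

Returning users: the original 27/44 = 61.4%, Variant B 9/19 = 47.4% → the original
Power users: the original 4/5 = 80.0%, Variant B 33/51 = 64.7% → the original
New users: the original 14/41 = 34.1%, Variant B 1/6 = 16.7% → the original
Overall: the original 45/90 = 50.0%, Variant B 43/76 = 56.6% → Variant B
The original wins each user group but Variant B wins overall — the comparison reverses. The original's views skew toward new users, which has a lower base rate.

Yes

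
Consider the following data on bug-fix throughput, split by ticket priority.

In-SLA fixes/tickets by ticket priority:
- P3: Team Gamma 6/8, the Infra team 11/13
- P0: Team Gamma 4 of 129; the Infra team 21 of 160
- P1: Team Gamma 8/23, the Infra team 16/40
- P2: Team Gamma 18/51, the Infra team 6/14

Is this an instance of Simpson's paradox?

No

P3: Team Gamma 6/8 = 75.0%, the Infra team 11/13 = 84.6% → the Infra team
P0: Team Gamma 4/129 = 3.1%, the Infra team 21/160 = 13.1% → the Infra team
P1: Team Gamma 8/23 = 34.8%, the Infra team 16/40 = 40.0% → the Infra team
P2: Team Gamma 18/51 = 35.3%, the Infra team 6/14 = 42.9% → the Infra team
Overall: Team Gamma 36/211 = 17.1%, the Infra team 54/227 = 23.8% → the Infra team
The Infra team wins overall and in every ticket group — no reversal.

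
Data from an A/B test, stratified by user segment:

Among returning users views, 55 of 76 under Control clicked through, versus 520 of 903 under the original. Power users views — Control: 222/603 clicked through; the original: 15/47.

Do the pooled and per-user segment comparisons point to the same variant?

Returning users: Control 55/76 = 72.4%, the original 520/903 = 57.6% → Control
Power users: Control 222/603 = 36.8%, the original 15/47 = 31.9% → Control
Overall: Control 277/679 = 40.8%, the original 535/950 = 56.3% → the original
Control wins each user group but the original wins overall — the comparison reverses. Control's views skew toward power users, which has a lower base rate.

No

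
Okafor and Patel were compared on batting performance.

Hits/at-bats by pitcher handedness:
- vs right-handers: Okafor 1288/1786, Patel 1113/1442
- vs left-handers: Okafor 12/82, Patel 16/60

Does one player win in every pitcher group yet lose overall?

No

Vs right-handers: Okafor 1288/1786 = 72.1%, Patel 1113/1442 = 77.2% → Patel
Vs left-handers: Okafor 12/82 = 14.6%, Patel 16/60 = 26.7% → Patel
Overall: Okafor 1300/1868 = 69.6%, Patel 1129/1502 = 75.2% → Patel
Patel wins overall and in every pitcher group — no reversal.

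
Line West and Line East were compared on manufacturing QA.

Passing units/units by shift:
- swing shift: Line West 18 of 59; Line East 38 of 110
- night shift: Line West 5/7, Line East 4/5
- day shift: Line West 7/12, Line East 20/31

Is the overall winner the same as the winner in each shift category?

Yes

Swing shift: Line West 18/59 = 30.5%, Line East 38/110 = 34.5% → Line East
Night shift: Line West 5/7 = 71.4%, Line East 4/5 = 80.0% → Line East
Day shift: Line West 7/12 = 58.3%, Line East 20/31 = 64.5% → Line East
Overall: Line West 30/78 = 38.5%, Line East 62/146 = 42.5% → Line East
Line East wins overall and in every shift group — no reversal.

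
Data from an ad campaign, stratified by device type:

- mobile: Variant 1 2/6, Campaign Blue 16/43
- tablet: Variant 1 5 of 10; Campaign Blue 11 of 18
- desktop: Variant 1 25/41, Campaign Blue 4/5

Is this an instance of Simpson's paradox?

Yes

Mobile: Variant 1 2/6 = 33.3%, Campaign Blue 16/43 = 37.2% → Campaign Blue
Tablet: Variant 1 5/10 = 50.0%, Campaign Blue 11/18 = 61.1% → Campaign Blue
Desktop: Variant 1 25/41 = 61.0%, Campaign Blue 4/5 = 80.0% → Campaign Blue
Overall: Variant 1 32/57 = 56.1%, Campaign Blue 31/66 = 47.0% → Variant 1
Campaign Blue wins each device group but Variant 1 wins overall — the comparison reverses. Campaign Blue's impressions skew toward mobile, which has a lower base rate.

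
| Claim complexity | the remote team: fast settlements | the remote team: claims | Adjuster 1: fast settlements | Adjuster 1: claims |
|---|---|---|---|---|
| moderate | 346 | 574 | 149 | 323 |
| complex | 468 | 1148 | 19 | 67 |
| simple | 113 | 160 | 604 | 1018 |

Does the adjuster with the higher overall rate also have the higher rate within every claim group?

Moderate: the remote team 346/574 = 60.3%, Adjuster 1 149/323 = 46.1% → the remote team
Complex: the remote team 468/1148 = 40.8%, Adjuster 1 19/67 = 28.4% → the remote team
Simple: the remote team 113/160 = 70.6%, Adjuster 1 604/1018 = 59.3% → the remote team
Overall: the remote team 927/1882 = 49.3%, Adjuster 1 772/1408 = 54.8% → Adjuster 1
The remote team wins each claim group but Adjuster 1 wins overall — the comparison reverses. The remote team's claims skew toward complex, which has a lower base rate.

No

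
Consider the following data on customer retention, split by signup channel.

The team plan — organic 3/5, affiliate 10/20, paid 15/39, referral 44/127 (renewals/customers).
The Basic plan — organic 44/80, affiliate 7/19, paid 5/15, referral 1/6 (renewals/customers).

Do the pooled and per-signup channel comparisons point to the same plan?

Organic: the team plan 3/5 = 60.0%, the Basic plan 44/80 = 55.0% → the team plan
Affiliate: the team plan 10/20 = 50.0%, the Basic plan 7/19 = 36.8% → the team plan
Paid: the team plan 15/39 = 38.5%, the Basic plan 5/15 = 33.3% → the team plan
Referral: the team plan 44/127 = 34.6%, the Basic plan 1/6 = 16.7% → the team plan
Overall: the team plan 72/191 = 37.7%, the Basic plan 57/120 = 47.5% → the Basic plan
The team plan wins each signup group but the Basic plan wins overall — the comparison reverses. The team plan's customers skew toward referral, which has a lower base rate.

No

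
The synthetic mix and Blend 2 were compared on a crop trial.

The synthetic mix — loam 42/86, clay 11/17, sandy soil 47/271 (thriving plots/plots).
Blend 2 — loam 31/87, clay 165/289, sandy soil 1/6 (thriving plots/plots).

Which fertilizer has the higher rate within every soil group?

the synthetic mix

Loam: the synthetic mix 42/86 = 48.8%, Blend 2 31/87 = 35.6% → the synthetic mix
Clay: the synthetic mix 11/17 = 64.7%, Blend 2 165/289 = 57.1% → the synthetic mix
Sandy soil: the synthetic mix 47/271 = 17.3%, Blend 2 1/6 = 16.7% → the synthetic mix
The synthetic mix has the higher rate in all 3 groups.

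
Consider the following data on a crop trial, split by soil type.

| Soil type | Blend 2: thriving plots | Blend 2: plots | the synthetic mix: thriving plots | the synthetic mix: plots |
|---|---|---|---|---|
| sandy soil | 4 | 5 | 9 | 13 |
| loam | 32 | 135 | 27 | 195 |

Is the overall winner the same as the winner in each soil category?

Yes

Sandy soil: Blend 2 4/5 = 80.0%, the synthetic mix 9/13 = 69.2% → Blend 2
Loam: Blend 2 32/135 = 23.7%, the synthetic mix 27/195 = 13.8% → Blend 2
Overall: Blend 2 36/140 = 25.7%, the synthetic mix 36/208 = 17.3% → Blend 2
Blend 2 wins overall and in every soil group — no reversal.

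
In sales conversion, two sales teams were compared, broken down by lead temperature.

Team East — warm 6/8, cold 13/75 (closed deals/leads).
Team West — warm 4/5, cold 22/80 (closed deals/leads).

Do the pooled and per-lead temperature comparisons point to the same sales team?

Warm: Team East 6/8 = 75.0%, Team West 4/5 = 80.0% → Team West
Cold: Team East 13/75 = 17.3%, Team West 22/80 = 27.5% → Team West
Overall: Team East 19/83 = 22.9%, Team West 26/85 = 30.6% → Team West
Team West wins overall and in every lead group — no reversal.

Yes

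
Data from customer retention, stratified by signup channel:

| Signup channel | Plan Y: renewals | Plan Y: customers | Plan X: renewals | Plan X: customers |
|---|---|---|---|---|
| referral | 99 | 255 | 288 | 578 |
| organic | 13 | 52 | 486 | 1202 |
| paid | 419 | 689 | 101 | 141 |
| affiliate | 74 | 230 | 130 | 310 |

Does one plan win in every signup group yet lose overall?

Referral: Plan Y 99/255 = 38.8%, Plan X 288/578 = 49.8% → Plan X
Organic: Plan Y 13/52 = 25.0%, Plan X 486/1202 = 40.4% → Plan X
Paid: Plan Y 419/689 = 60.8%, Plan X 101/141 = 71.6% → Plan X
Affiliate: Plan Y 74/230 = 32.2%, Plan X 130/310 = 41.9% → Plan X
Overall: Plan Y 605/1226 = 49.3%, Plan X 1005/2231 = 45.0% → Plan Y
Plan X wins each signup group but Plan Y wins overall — the comparison reverses. Plan X's customers skew toward organic, which has a lower base rate.

Yes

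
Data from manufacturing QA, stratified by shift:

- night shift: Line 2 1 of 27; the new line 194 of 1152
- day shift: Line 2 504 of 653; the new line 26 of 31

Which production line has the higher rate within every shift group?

Night shift: Line 2 1/27 = 3.7%, the new line 194/1152 = 16.8% → the new line
Day shift: Line 2 504/653 = 77.2%, the new line 26/31 = 83.9% → the new line
The new line has the higher rate in both groups.

the new line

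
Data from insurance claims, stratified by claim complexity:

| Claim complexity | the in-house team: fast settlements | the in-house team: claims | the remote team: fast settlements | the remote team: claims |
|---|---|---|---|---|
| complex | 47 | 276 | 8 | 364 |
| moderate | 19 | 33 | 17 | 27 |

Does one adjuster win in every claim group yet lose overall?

No

Complex: the in-house team 47/276 = 17.0%, the remote team 8/364 = 2.2% → the in-house team
Moderate: the in-house team 19/33 = 57.6%, the remote team 17/27 = 63.0% → the remote team
Overall: the in-house team 66/309 = 21.4%, the remote team 25/391 = 6.4% → the in-house team
Neither sweeps: the in-house team wins 1 of 2 groups, the remote team wins 1. The in-house team wins overall but not every group — no Simpson reversal.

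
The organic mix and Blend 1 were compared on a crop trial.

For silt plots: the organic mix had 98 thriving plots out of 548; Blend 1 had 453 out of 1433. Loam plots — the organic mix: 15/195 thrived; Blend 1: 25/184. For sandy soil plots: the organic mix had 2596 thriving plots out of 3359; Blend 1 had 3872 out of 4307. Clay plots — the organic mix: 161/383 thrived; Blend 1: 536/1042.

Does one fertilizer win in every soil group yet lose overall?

Silt: the organic mix 98/548 = 17.9%, Blend 1 453/1433 = 31.6% → Blend 1
Loam: the organic mix 15/195 = 7.7%, Blend 1 25/184 = 13.6% → Blend 1
Sandy soil: the organic mix 2596/3359 = 77.3%, Blend 1 3872/4307 = 89.9% → Blend 1
Clay: the organic mix 161/383 = 42.0%, Blend 1 536/1042 = 51.4% → Blend 1
Overall: the organic mix 2870/4485 = 64.0%, Blend 1 4886/6966 = 70.1% → Blend 1
Blend 1 wins overall and in every soil group — no reversal.

No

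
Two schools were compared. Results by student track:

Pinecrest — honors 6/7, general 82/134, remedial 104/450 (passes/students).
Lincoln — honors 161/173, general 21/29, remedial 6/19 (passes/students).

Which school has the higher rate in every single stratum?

Lincoln

Honors: Pinecrest 6/7 = 85.7%, Lincoln 161/173 = 93.1% → Lincoln
General: Pinecrest 82/134 = 61.2%, Lincoln 21/29 = 72.4% → Lincoln
Remedial: Pinecrest 104/450 = 23.1%, Lincoln 6/19 = 31.6% → Lincoln
Lincoln has the higher rate in all 3 groups.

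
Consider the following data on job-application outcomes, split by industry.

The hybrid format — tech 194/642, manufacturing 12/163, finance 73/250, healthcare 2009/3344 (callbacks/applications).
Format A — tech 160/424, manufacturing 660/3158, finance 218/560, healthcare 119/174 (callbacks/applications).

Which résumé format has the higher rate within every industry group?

Tech: the hybrid format 194/642 = 30.2%, Format A 160/424 = 37.7% → Format A
Manufacturing: the hybrid format 12/163 = 7.4%, Format A 660/3158 = 20.9% → Format A
Finance: the hybrid format 73/250 = 29.2%, Format A 218/560 = 38.9% → Format A
Healthcare: the hybrid format 2009/3344 = 60.1%, Format A 119/174 = 68.4% → Format A
Format A has the higher rate in all 4 groups.

Format A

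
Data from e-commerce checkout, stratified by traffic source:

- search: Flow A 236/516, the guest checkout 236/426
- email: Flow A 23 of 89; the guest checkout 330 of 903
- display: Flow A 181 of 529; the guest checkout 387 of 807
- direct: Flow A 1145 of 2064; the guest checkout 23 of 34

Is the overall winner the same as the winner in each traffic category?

No

Search: Flow A 236/516 = 45.7%, the guest checkout 236/426 = 55.4% → the guest checkout
Email: Flow A 23/89 = 25.8%, the guest checkout 330/903 = 36.5% → the guest checkout
Display: Flow A 181/529 = 34.2%, the guest checkout 387/807 = 48.0% → the guest checkout
Direct: Flow A 1145/2064 = 55.5%, the guest checkout 23/34 = 67.6% → the guest checkout
Overall: Flow A 1585/3198 = 49.6%, the guest checkout 976/2170 = 45.0% → Flow A
The guest checkout wins each traffic group but Flow A wins overall — the comparison reverses. The guest checkout's sessions skew toward email, which has a lower base rate.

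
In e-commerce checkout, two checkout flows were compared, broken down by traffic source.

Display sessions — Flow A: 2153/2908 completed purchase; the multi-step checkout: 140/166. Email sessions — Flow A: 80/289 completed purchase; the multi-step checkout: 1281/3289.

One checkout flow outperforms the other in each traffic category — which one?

Display: Flow A 2153/2908 = 74.0%, the multi-step checkout 140/166 = 84.3% → the multi-step checkout
Email: Flow A 80/289 = 27.7%, the multi-step checkout 1281/3289 = 38.9% → the multi-step checkout
The multi-step checkout has the higher rate in both groups.

the multi-step checkout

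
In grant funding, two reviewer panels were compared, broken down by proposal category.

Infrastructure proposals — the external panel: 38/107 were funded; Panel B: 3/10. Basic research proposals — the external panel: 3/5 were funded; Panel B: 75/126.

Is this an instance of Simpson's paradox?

Infrastructure: the external panel 38/107 = 35.5%, Panel B 3/10 = 30.0% → the external panel
Basic research: the external panel 3/5 = 60.0%, Panel B 75/126 = 59.5% → the external panel
Overall: the external panel 41/112 = 36.6%, Panel B 78/136 = 57.4% → Panel B
The external panel wins each proposal group but Panel B wins overall — the comparison reverses. The external panel's proposals skew toward infrastructure, which has a lower base rate.

Yes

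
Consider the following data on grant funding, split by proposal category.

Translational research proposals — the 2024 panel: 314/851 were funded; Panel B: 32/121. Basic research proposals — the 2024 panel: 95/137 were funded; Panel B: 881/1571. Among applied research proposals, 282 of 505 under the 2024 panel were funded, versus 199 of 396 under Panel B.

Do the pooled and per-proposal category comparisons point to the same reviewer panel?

Translational research: the 2024 panel 314/851 = 36.9%, Panel B 32/121 = 26.4% → the 2024 panel
Basic research: the 2024 panel 95/137 = 69.3%, Panel B 881/1571 = 56.1% → the 2024 panel
Applied research: the 2024 panel 282/505 = 55.8%, Panel B 199/396 = 50.3% → the 2024 panel
Overall: the 2024 panel 691/1493 = 46.3%, Panel B 1112/2088 = 53.3% → Panel B
The 2024 panel wins each proposal group but Panel B wins overall — the comparison reverses. The 2024 panel's proposals skew toward translational research, which has a lower base rate.

No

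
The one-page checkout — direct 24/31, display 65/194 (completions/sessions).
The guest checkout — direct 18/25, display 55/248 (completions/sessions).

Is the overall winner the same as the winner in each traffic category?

Yes

Direct: the one-page checkout 24/31 = 77.4%, the guest checkout 18/25 = 72.0% → the one-page checkout
Display: the one-page checkout 65/194 = 33.5%, the guest checkout 55/248 = 22.2% → the one-page checkout
Overall: the one-page checkout 89/225 = 39.6%, the guest checkout 73/273 = 26.7% → the one-page checkout
The one-page checkout wins overall and in every traffic group — no reversal.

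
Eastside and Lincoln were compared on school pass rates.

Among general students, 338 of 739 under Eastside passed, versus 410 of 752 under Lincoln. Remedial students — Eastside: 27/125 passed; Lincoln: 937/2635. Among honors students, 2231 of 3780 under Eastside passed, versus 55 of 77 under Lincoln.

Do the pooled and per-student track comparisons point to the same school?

No

General: Eastside 338/739 = 45.7%, Lincoln 410/752 = 54.5% → Lincoln
Remedial: Eastside 27/125 = 21.6%, Lincoln 937/2635 = 35.6% → Lincoln
Honors: Eastside 2231/3780 = 59.0%, Lincoln 55/77 = 71.4% → Lincoln
Overall: Eastside 2596/4644 = 55.9%, Lincoln 1402/3464 = 40.5% → Eastside
Lincoln wins each student group but Eastside wins overall — the comparison reverses. Lincoln's students skew toward remedial, which has a lower base rate.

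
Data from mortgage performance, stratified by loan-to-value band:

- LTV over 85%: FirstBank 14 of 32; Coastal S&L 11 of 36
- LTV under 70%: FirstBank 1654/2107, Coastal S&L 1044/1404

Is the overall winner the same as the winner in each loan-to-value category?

Yes

LTV over 85%: FirstBank 14/32 = 43.8%, Coastal S&L 11/36 = 30.6% → FirstBank
LTV under 70%: FirstBank 1654/2107 = 78.5%, Coastal S&L 1044/1404 = 74.4% → FirstBank
Overall: FirstBank 1668/2139 = 78.0%, Coastal S&L 1055/1440 = 73.3% → FirstBank
FirstBank wins overall and in every loan-to-value group — no reversal.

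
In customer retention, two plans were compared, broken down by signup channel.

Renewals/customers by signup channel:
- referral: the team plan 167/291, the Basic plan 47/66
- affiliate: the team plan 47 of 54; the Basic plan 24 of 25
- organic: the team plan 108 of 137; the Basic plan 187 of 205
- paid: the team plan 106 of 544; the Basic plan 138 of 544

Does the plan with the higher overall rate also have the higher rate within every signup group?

Yes

Referral: the team plan 167/291 = 57.4%, the Basic plan 47/66 = 71.2% → the Basic plan
Affiliate: the team plan 47/54 = 87.0%, the Basic plan 24/25 = 96.0% → the Basic plan
Organic: the team plan 108/137 = 78.8%, the Basic plan 187/205 = 91.2% → the Basic plan
Paid: the team plan 106/544 = 19.5%, the Basic plan 138/544 = 25.4% → the Basic plan
Overall: the team plan 428/1026 = 41.7%, the Basic plan 396/840 = 47.1% → the Basic plan
The Basic plan wins overall and in every signup group — no reversal.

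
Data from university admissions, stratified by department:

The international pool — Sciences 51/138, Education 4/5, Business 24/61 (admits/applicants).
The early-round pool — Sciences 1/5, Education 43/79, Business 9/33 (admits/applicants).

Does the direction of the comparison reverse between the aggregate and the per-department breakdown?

Sciences: the international pool 51/138 = 37.0%, the early-round pool 1/5 = 20.0% → the international pool
Education: the international pool 4/5 = 80.0%, the early-round pool 43/79 = 54.4% → the international pool
Business: the international pool 24/61 = 39.3%, the early-round pool 9/33 = 27.3% → the international pool
Overall: the international pool 79/204 = 38.7%, the early-round pool 53/117 = 45.3% → the early-round pool
The international pool wins each department group but the early-round pool wins overall — the comparison reverses. The international pool's applicants skew toward Sciences, which has a lower base rate.

Yes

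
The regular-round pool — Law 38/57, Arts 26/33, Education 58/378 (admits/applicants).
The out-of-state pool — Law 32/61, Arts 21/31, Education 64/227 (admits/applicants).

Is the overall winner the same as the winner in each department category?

Law: the regular-round pool 38/57 = 66.7%, the out-of-state pool 32/61 = 52.5% → the regular-round pool
Arts: the regular-round pool 26/33 = 78.8%, the out-of-state pool 21/31 = 67.7% → the regular-round pool
Education: the regular-round pool 58/378 = 15.3%, the out-of-state pool 64/227 = 28.2% → the out-of-state pool
Overall: the regular-round pool 122/468 = 26.1%, the out-of-state pool 117/319 = 36.7% → the out-of-state pool
Neither sweeps: the regular-round pool wins 2 of 3 groups, the out-of-state pool wins 1. The out-of-state pool wins overall but not every group — no Simpson reversal.

No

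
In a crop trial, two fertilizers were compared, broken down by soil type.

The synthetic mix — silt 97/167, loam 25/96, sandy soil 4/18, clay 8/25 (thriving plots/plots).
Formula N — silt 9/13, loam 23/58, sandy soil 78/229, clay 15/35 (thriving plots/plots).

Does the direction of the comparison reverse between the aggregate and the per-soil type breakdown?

Silt: the synthetic mix 97/167 = 58.1%, Formula N 9/13 = 69.2% → Formula N
Loam: the synthetic mix 25/96 = 26.0%, Formula N 23/58 = 39.7% → Formula N
Sandy soil: the synthetic mix 4/18 = 22.2%, Formula N 78/229 = 34.1% → Formula N
Clay: the synthetic mix 8/25 = 32.0%, Formula N 15/35 = 42.9% → Formula N
Overall: the synthetic mix 134/306 = 43.8%, Formula N 125/335 = 37.3% → the synthetic mix
Formula N wins each soil group but the synthetic mix wins overall — the comparison reverses. Formula N's plots skew toward sandy soil, which has a lower base rate.

Yes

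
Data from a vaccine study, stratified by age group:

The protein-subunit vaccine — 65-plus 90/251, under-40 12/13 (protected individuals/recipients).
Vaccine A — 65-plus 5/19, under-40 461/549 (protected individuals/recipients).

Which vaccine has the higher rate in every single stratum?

the protein-subunit vaccine

65-plus: the protein-subunit vaccine 90/251 = 35.9%, Vaccine A 5/19 = 26.3% → the protein-subunit vaccine
Under-40: the protein-subunit vaccine 12/13 = 92.3%, Vaccine A 461/549 = 84.0% → the protein-subunit vaccine
The protein-subunit vaccine has the higher rate in both groups.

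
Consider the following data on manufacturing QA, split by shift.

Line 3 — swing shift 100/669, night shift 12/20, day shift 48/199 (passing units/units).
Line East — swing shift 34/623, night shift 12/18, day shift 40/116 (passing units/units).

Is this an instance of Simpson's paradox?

No

Swing shift: Line 3 100/669 = 14.9%, Line East 34/623 = 5.5% → Line 3
Night shift: Line 3 12/20 = 60.0%, Line East 12/18 = 66.7% → Line East
Day shift: Line 3 48/199 = 24.1%, Line East 40/116 = 34.5% → Line East
Overall: Line 3 160/888 = 18.0%, Line East 86/757 = 11.4% → Line 3
Neither sweeps: Line 3 wins 1 of 3 groups, Line East wins 2. Line 3 wins overall but not every group — no Simpson reversal.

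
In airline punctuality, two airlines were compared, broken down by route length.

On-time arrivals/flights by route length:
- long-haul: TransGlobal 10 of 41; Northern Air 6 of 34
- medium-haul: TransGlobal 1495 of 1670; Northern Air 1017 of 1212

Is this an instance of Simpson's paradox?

Long-haul: TransGlobal 10/41 = 24.4%, Northern Air 6/34 = 17.6% → TransGlobal
Medium-haul: TransGlobal 1495/1670 = 89.5%, Northern Air 1017/1212 = 83.9% → TransGlobal
Overall: TransGlobal 1505/1711 = 88.0%, Northern Air 1023/1246 = 82.1% → TransGlobal
TransGlobal wins overall and in every route group — no reversal.

No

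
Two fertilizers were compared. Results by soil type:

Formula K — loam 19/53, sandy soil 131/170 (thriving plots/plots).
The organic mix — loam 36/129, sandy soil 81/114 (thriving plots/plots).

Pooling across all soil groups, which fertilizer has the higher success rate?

Loam: Formula K 19/53 = 35.8%, the organic mix 36/129 = 27.9% → Formula K
Sandy soil: Formula K 131/170 = 77.1%, the organic mix 81/114 = 71.1% → Formula K
Overall: Formula K 150/223 = 67.3%, the organic mix 117/243 = 48.1% → Formula K

Formula K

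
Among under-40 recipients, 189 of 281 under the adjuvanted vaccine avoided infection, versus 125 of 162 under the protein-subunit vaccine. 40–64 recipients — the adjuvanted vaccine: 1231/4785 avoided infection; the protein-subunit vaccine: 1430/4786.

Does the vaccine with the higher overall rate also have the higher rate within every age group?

Under-40: the adjuvanted vaccine 189/281 = 67.3%, the protein-subunit vaccine 125/162 = 77.2% → the protein-subunit vaccine
40–64: the adjuvanted vaccine 1231/4785 = 25.7%, the protein-subunit vaccine 1430/4786 = 29.9% → the protein-subunit vaccine
Overall: the adjuvanted vaccine 1420/5066 = 28.0%, the protein-subunit vaccine 1555/4948 = 31.4% → the protein-subunit vaccine
The protein-subunit vaccine wins overall and in every age group — no reversal.

Yes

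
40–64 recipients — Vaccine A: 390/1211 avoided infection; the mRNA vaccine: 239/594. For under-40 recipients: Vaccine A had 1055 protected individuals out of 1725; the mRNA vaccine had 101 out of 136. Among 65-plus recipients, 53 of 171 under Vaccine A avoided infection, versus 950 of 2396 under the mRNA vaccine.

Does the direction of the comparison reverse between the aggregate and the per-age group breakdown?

Yes

40–64: Vaccine A 390/1211 = 32.2%, the mRNA vaccine 239/594 = 40.2% → the mRNA vaccine
Under-40: Vaccine A 1055/1725 = 61.2%, the mRNA vaccine 101/136 = 74.3% → the mRNA vaccine
65-plus: Vaccine A 53/171 = 31.0%, the mRNA vaccine 950/2396 = 39.6% → the mRNA vaccine
Overall: Vaccine A 1498/3107 = 48.2%, the mRNA vaccine 1290/3126 = 41.3% → Vaccine A
The mRNA vaccine wins each age group but Vaccine A wins overall — the comparison reverses. The mRNA vaccine's recipients skew toward 65-plus, which has a lower base rate.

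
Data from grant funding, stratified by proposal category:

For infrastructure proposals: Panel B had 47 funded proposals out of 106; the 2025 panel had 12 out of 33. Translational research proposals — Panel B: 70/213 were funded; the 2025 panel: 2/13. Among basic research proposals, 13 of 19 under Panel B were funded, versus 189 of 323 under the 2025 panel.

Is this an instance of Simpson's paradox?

Yes

Infrastructure: Panel B 47/106 = 44.3%, the 2025 panel 12/33 = 36.4% → Panel B
Translational research: Panel B 70/213 = 32.9%, the 2025 panel 2/13 = 15.4% → Panel B
Basic research: Panel B 13/19 = 68.4%, the 2025 panel 189/323 = 58.5% → Panel B
Overall: Panel B 130/338 = 38.5%, the 2025 panel 203/369 = 55.0% → the 2025 panel
Panel B wins each proposal group but the 2025 panel wins overall — the comparison reverses. Panel B's proposals skew toward translational research, which has a lower base rate.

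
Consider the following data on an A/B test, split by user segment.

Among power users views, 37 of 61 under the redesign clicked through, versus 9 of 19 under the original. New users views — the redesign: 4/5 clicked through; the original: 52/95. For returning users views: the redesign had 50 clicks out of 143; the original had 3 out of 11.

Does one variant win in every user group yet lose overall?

Yes

Power users: the redesign 37/61 = 60.7%, the original 9/19 = 47.4% → the redesign
New users: the redesign 4/5 = 80.0%, the original 52/95 = 54.7% → the redesign
Returning users: the redesign 50/143 = 35.0%, the original 3/11 = 27.3% → the redesign
Overall: the redesign 91/209 = 43.5%, the original 64/125 = 51.2% → the original
The redesign wins each user group but the original wins overall — the comparison reverses. The redesign's views skew toward returning users, which has a lower base rate.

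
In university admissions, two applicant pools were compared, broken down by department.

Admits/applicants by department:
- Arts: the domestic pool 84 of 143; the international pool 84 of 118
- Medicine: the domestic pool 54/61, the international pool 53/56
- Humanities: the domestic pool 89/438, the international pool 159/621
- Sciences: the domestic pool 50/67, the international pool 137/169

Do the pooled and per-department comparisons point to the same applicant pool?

Yes

Arts: the domestic pool 84/143 = 58.7%, the international pool 84/118 = 71.2% → the international pool
Medicine: the domestic pool 54/61 = 88.5%, the international pool 53/56 = 94.6% → the international pool
Humanities: the domestic pool 89/438 = 20.3%, the international pool 159/621 = 25.6% → the international pool
Sciences: the domestic pool 50/67 = 74.6%, the international pool 137/169 = 81.1% → the international pool
Overall: the domestic pool 277/709 = 39.1%, the international pool 433/964 = 44.9% → the international pool
The international pool wins overall and in every department group — no reversal.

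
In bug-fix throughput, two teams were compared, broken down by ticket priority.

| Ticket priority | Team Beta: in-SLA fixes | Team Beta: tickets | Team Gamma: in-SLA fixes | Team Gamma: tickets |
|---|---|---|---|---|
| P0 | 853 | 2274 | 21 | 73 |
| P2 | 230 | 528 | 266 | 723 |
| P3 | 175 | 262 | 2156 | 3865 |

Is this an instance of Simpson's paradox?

Yes

P0: Team Beta 853/2274 = 37.5%, Team Gamma 21/73 = 28.8% → Team Beta
P2: Team Beta 230/528 = 43.6%, Team Gamma 266/723 = 36.8% → Team Beta
P3: Team Beta 175/262 = 66.8%, Team Gamma 2156/3865 = 55.8% → Team Beta
Overall: Team Beta 1258/3064 = 41.1%, Team Gamma 2443/4661 = 52.4% → Team Gamma
Team Beta wins each ticket group but Team Gamma wins overall — the comparison reverses. Team Beta's tickets skew toward P0, which has a lower base rate.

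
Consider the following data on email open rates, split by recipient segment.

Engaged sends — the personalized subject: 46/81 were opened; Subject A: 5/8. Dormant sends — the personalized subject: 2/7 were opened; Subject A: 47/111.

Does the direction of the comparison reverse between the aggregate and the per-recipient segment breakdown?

Engaged: the personalized subject 46/81 = 56.8%, Subject A 5/8 = 62.5% → Subject A
Dormant: the personalized subject 2/7 = 28.6%, Subject A 47/111 = 42.3% → Subject A
Overall: the personalized subject 48/88 = 54.5%, Subject A 52/119 = 43.7% → the personalized subject
Subject A wins each recipient group but the personalized subject wins overall — the comparison reverses. Subject A's sends skew toward dormant, which has a lower base rate.

Yes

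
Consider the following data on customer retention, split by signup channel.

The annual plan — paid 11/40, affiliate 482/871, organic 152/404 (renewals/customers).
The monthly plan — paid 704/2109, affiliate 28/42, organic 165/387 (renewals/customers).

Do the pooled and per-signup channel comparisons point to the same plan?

Paid: the annual plan 11/40 = 27.5%, the monthly plan 704/2109 = 33.4% → the monthly plan
Affiliate: the annual plan 482/871 = 55.3%, the monthly plan 28/42 = 66.7% → the monthly plan
Organic: the annual plan 152/404 = 37.6%, the monthly plan 165/387 = 42.6% → the monthly plan
Overall: the annual plan 645/1315 = 49.0%, the monthly plan 897/2538 = 35.3% → the annual plan
The monthly plan wins each signup group but the annual plan wins overall — the comparison reverses. The monthly plan's customers skew toward paid, which has a lower base rate.

No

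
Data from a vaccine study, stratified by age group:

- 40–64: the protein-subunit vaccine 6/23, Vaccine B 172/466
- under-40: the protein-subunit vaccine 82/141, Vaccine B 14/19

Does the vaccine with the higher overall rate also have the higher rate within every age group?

No

40–64: the protein-subunit vaccine 6/23 = 26.1%, Vaccine B 172/466 = 36.9% → Vaccine B
Under-40: the protein-subunit vaccine 82/141 = 58.2%, Vaccine B 14/19 = 73.7% → Vaccine B
Overall: the protein-subunit vaccine 88/164 = 53.7%, Vaccine B 186/485 = 38.4% → the protein-subunit vaccine
Vaccine B wins each age group but the protein-subunit vaccine wins overall — the comparison reverses. Vaccine B's recipients skew toward 40–64, which has a lower base rate.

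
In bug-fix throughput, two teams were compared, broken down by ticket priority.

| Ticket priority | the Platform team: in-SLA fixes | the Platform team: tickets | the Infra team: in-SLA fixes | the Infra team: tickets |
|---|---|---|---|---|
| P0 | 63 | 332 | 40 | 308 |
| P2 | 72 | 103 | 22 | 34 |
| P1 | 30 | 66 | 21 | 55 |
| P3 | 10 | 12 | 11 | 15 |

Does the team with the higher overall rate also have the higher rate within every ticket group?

P0: the Platform team 63/332 = 19.0%, the Infra team 40/308 = 13.0% → the Platform team
P2: the Platform team 72/103 = 69.9%, the Infra team 22/34 = 64.7% → the Platform team
P1: the Platform team 30/66 = 45.5%, the Infra team 21/55 = 38.2% → the Platform team
P3: the Platform team 10/12 = 83.3%, the Infra team 11/15 = 73.3% → the Platform team
Overall: the Platform team 175/513 = 34.1%, the Infra team 94/412 = 22.8% → the Platform team
The Platform team wins overall and in every ticket group — no reversal.

Yes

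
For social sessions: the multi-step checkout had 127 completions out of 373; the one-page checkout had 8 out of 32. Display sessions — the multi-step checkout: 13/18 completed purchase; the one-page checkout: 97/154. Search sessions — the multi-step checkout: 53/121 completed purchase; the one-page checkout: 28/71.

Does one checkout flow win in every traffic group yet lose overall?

Yes

Social: the multi-step checkout 127/373 = 34.0%, the one-page checkout 8/32 = 25.0% → the multi-step checkout
Display: the multi-step checkout 13/18 = 72.2%, the one-page checkout 97/154 = 63.0% → the multi-step checkout
Search: the multi-step checkout 53/121 = 43.8%, the one-page checkout 28/71 = 39.4% → the multi-step checkout
Overall: the multi-step checkout 193/512 = 37.7%, the one-page checkout 133/257 = 51.8% → the one-page checkout
The multi-step checkout wins each traffic group but the one-page checkout wins overall — the comparison reverses. The multi-step checkout's sessions skew toward social, which has a lower base rate.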